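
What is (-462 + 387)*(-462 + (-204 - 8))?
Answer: 50550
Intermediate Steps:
(-462 + 387)*(-462 + (-204 - 8)) = -75*(-462 - 212) = -75*(-674) = 50550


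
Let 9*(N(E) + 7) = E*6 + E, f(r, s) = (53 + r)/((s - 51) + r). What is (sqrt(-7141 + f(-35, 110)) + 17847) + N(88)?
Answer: 161176/9 + 169*I/2 ≈ 17908.0 + 84.5*I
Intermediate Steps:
f(r, s) = (53 + r)/(-51 + r + s) (f(r, s) = (53 + r)/((-51 + s) + r) = (53 + r)/(-51 + r + s))
N(E) = -7 + 7*E/9 (N(E) = -7 + (E*6 + E)/9 = -7 + (6*E + E)/9 = -7 + (7*E)/9 = -7 + 7*E/9)
(sqrt(-7141 + f(-35, 110)) + 17847) + N(88) = (sqrt(-7141 + (53 - 35)/(-51 - 35 + 110)) + 17847) + (-7 + (7/9)*88) = (sqrt(-7141 + 18/24) + 17847) + (-7 + 616/9) = (sqrt(-7141 + (1/24)*18) + 17847) + 553/9 = (sqrt(-7141 + 3/4) + 17847) + 553/9 = (sqrt(-28561/4) + 17847) + 553/9 = (169*I/2 + 17847) + 553/9 = (17847 + 169*I/2) + 553/9 = 161176/9 + 169*I/2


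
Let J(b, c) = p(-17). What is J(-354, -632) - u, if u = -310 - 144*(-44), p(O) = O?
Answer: -6043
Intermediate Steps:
J(b, c) = -17
u = 6026 (u = -310 + 6336 = 6026)
J(-354, -632) - u = -17 - 1*6026 = -17 - 6026 = -6043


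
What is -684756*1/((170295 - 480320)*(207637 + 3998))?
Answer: 76084/7290237875 ≈ 1.0436e-5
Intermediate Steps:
-684756*1/((170295 - 480320)*(207637 + 3998)) = -684756/(211635*(-310025)) = -684756/(-65612140875) = -684756*(-1/65612140875) = 76084/7290237875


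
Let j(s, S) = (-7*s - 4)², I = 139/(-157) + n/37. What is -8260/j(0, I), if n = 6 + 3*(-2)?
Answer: -2065/4 ≈ -516.25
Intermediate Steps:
n = 0 (n = 6 - 6 = 0)
I = -139/157 (I = 139/(-157) + 0/37 = 139*(-1/157) + 0*(1/37) = -139/157 + 0 = -139/157 ≈ -0.88535)
j(s, S) = (-4 - 7*s)²
-8260/j(0, I) = -8260/(4 + 7*0)² = -8260/(4 + 0)² = -8260/(4²) = -8260/16 = -8260*1/16 = -2065/4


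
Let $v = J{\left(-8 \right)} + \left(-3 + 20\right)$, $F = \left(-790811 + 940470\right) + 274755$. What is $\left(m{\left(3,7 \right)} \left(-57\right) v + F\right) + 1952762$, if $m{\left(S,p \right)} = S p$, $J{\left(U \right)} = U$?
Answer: $2366403$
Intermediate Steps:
$F = 424414$ ($F = 149659 + 274755 = 424414$)
$v = 9$ ($v = -8 + \left(-3 + 20\right) = -8 + 17 = 9$)
$\left(m{\left(3,7 \right)} \left(-57\right) v + F\right) + 1952762 = \left(3 \cdot 7 \left(-57\right) 9 + 424414\right) + 1952762 = \left(21 \left(-57\right) 9 + 424414\right) + 1952762 = \left(\left(-1197\right) 9 + 424414\right) + 1952762 = \left(-10773 + 424414\right) + 1952762 = 413641 + 1952762 = 2366403$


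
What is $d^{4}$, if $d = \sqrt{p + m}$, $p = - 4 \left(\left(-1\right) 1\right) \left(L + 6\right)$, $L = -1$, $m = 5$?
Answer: $625$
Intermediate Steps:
$p = 20$ ($p = - 4 \left(\left(-1\right) 1\right) \left(-1 + 6\right) = \left(-4\right) \left(-1\right) 5 = 4 \cdot 5 = 20$)
$d = 5$ ($d = \sqrt{20 + 5} = \sqrt{25} = 5$)
$d^{4} = 5^{4} = 625$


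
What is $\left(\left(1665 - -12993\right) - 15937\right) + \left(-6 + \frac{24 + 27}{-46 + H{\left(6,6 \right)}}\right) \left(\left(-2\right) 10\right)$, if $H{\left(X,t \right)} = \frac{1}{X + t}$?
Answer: $- \frac{626369}{551} \approx -1136.8$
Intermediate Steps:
$\left(\left(1665 - -12993\right) - 15937\right) + \left(-6 + \frac{24 + 27}{-46 + H{\left(6,6 \right)}}\right) \left(\left(-2\right) 10\right) = \left(\left(1665 - -12993\right) - 15937\right) + \left(-6 + \frac{24 + 27}{-46 + \frac{1}{6 + 6}}\right) \left(\left(-2\right) 10\right) = \left(\left(1665 + 12993\right) - 15937\right) + \left(-6 + \frac{51}{-46 + \frac{1}{12}}\right) \left(-20\right) = \left(14658 - 15937\right) + \left(-6 + \frac{51}{-46 + \frac{1}{12}}\right) \left(-20\right) = -1279 + \left(-6 + \frac{51}{- \frac{551}{12}}\right) \left(-20\right) = -1279 + \left(-6 + 51 \left(- \frac{12}{551}\right)\right) \left(-20\right) = -1279 + \left(-6 - \frac{612}{551}\right) \left(-20\right) = -1279 - - \frac{78360}{551} = -1279 + \frac{78360}{551} = - \frac{626369}{551}$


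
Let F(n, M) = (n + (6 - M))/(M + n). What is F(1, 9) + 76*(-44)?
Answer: -16721/5 ≈ -3344.2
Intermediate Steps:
F(n, M) = (6 + n - M)/(M + n)
F(1, 9) + 76*(-44) = (6 + 1 - 1*9)/(9 + 1) + 76*(-44) = (6 + 1 - 9)/10 - 3344 = (⅒)*(-2) - 3344 = -⅕ - 3344 = -16721/5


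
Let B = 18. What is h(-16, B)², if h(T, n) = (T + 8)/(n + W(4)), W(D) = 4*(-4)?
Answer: 16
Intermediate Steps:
W(D) = -16
h(T, n) = (8 + T)/(-16 + n) (h(T, n) = (T + 8)/(n - 16) = (8 + T)/(-16 + n))
h(-16, B)² = ((8 - 16)/(-16 + 18))² = (-8/2)² = ((½)*(-8))² = (-4)² = 16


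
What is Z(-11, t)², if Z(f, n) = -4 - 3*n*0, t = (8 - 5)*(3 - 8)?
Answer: 16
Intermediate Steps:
t = -15 (t = 3*(-5) = -15)
Z(f, n) = -4 (Z(f, n) = -4 + 0 = -4)
Z(-11, t)² = (-4)² = 16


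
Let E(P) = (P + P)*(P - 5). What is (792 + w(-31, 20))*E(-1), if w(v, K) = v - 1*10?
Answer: 9012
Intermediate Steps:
w(v, K) = -10 + v (w(v, K) = v - 10 = -10 + v)
E(P) = 2*P*(-5 + P) (E(P) = (2*P)*(-5 + P) = 2*P*(-5 + P))
(792 + w(-31, 20))*E(-1) = (792 + (-10 - 31))*(2*(-1)*(-5 - 1)) = (792 - 41)*(2*(-1)*(-6)) = 751*12 = 9012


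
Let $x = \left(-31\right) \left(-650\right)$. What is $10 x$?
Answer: $201500$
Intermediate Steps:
$x = 20150$
$10 x = 10 \cdot 20150 = 201500$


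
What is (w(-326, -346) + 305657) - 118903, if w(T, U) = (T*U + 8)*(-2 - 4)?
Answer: -490070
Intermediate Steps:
w(T, U) = -48 - 6*T*U (w(T, U) = (8 + T*U)*(-6) = -48 - 6*T*U)
(w(-326, -346) + 305657) - 118903 = ((-48 - 6*(-326)*(-346)) + 305657) - 118903 = ((-48 - 676776) + 305657) - 118903 = (-676824 + 305657) - 118903 = -371167 - 118903 = -490070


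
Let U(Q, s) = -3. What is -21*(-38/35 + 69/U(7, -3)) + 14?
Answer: 2599/5 ≈ 519.80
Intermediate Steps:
-21*(-38/35 + 69/U(7, -3)) + 14 = -21*(-38/35 + 69/(-3)) + 14 = -21*(-38*1/35 + 69*(-⅓)) + 14 = -21*(-38/35 - 23) + 14 = -21*(-843/35) + 14 = 2529/5 + 14 = 2599/5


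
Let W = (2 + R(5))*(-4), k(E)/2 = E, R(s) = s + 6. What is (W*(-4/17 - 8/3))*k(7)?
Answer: 107744/51 ≈ 2112.6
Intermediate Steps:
R(s) = 6 + s
k(E) = 2*E
W = -52 (W = (2 + (6 + 5))*(-4) = (2 + 11)*(-4) = 13*(-4) = -52)
(W*(-4/17 - 8/3))*k(7) = (-52*(-4/17 - 8/3))*(2*7) = -52*(-4*1/17 - 8*1/3)*14 = -52*(-4/17 - 8/3)*14 = -52*(-148/51)*14 = (7696/51)*14 = 107744/51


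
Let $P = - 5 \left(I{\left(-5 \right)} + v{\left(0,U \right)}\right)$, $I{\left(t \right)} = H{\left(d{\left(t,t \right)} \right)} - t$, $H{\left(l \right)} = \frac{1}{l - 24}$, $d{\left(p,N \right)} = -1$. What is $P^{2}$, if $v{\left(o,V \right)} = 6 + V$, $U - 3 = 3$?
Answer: $\frac{179776}{25} \approx 7191.0$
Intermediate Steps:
$U = 6$ ($U = 3 + 3 = 6$)
$H{\left(l \right)} = \frac{1}{-24 + l}$ ($H{\left(l \right)} = \frac{1}{l - 24} = \frac{1}{-24 + l}$)
$I{\left(t \right)} = - \frac{1}{25} - t$ ($I{\left(t \right)} = \frac{1}{-24 - 1} - t = \frac{1}{-25} - t = - \frac{1}{25} - t$)
$P = - \frac{424}{5}$ ($P = - 5 \left(\left(- \frac{1}{25} - -5\right) + \left(6 + 6\right)\right) = - 5 \left(\left(- \frac{1}{25} + 5\right) + 12\right) = - 5 \left(\frac{124}{25} + 12\right) = \left(-5\right) \frac{424}{25} = - \frac{424}{5} \approx -84.8$)
$P^{2} = \left(- \frac{424}{5}\right)^{2} = \frac{179776}{25}$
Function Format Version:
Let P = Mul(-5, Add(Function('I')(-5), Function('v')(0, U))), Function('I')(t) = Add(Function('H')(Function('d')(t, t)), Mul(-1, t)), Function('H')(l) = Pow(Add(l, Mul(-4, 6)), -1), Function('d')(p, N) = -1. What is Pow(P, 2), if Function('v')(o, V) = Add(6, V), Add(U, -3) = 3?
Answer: Rational(179776, 25) ≈ 7191.0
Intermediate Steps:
U = 6 (U = Add(3, 3) = 6)
Function('H')(l) = Pow(Add(-24, l), -1) (Function('H')(l) = Pow(Add(l, -24), -1) = Pow(Add(-24, l), -1))
Function('I')(t) = Add(Rational(-1, 25), Mul(-1, t)) (Function('I')(t) = Add(Pow(Add(-24, -1), -1), Mul(-1, t)) = Add(Pow(-25, -1), Mul(-1, t)) = Add(Rational(-1, 25), Mul(-1, t)))
P = Rational(-424, 5) (P = Mul(-5, Add(Add(Rational(-1, 25), Mul(-1, -5)), Add(6, 6))) = Mul(-5, Add(Add(Rational(-1, 25), 5), 12)) = Mul(-5, Add(Rational(124, 25), 12)) = Mul(-5, Rational(424, 25)) = Rational(-424, 5) ≈ -84.800)
Pow(P, 2) = Pow(Rational(-424, 5), 2) = Rational(179776, 25)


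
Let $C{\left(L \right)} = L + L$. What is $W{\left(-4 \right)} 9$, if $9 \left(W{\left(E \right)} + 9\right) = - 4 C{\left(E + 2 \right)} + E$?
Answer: $-69$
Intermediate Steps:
$C{\left(L \right)} = 2 L$
$W{\left(E \right)} = - \frac{97}{9} - \frac{7 E}{9}$ ($W{\left(E \right)} = -9 + \frac{- 4 \cdot 2 \left(E + 2\right) + E}{9} = -9 + \frac{- 4 \cdot 2 \left(2 + E\right) + E}{9} = -9 + \frac{- 4 \left(4 + 2 E\right) + E}{9} = -9 + \frac{\left(-16 - 8 E\right) + E}{9} = -9 + \frac{-16 - 7 E}{9} = -9 - \left(\frac{16}{9} + \frac{7 E}{9}\right) = - \frac{97}{9} - \frac{7 E}{9}$)
$W{\left(-4 \right)} 9 = \left(- \frac{97}{9} - - \frac{28}{9}\right) 9 = \left(- \frac{97}{9} + \frac{28}{9}\right) 9 = \left(- \frac{23}{3}\right) 9 = -69$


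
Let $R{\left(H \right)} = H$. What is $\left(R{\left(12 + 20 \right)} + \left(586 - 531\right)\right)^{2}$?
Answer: $7569$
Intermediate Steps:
$\left(R{\left(12 + 20 \right)} + \left(586 - 531\right)\right)^{2} = \left(\left(12 + 20\right) + \left(586 - 531\right)\right)^{2} = \left(32 + 55\right)^{2} = 87^{2} = 7569$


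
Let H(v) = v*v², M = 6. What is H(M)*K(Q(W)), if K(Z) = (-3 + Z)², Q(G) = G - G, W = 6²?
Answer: 1944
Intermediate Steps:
H(v) = v³
W = 36
Q(G) = 0
H(M)*K(Q(W)) = 6³*(-3 + 0)² = 216*(-3)² = 216*9 = 1944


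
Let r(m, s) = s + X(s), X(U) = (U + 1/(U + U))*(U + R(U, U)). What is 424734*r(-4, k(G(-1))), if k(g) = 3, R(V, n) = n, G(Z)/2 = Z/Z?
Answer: 9344148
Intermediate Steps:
G(Z) = 2 (G(Z) = 2*(Z/Z) = 2*1 = 2)
X(U) = 2*U*(U + 1/(2*U)) (X(U) = (U + 1/(U + U))*(U + U) = (U + 1/(2*U))*(2*U) = 2*U*(U + 1/(2*U)))
r(m, s) = 1 + s + 2*s**2 (r(m, s) = s + (1 + 2*s**2) = 1 + s + 2*s**2)
424734*r(-4, k(G(-1))) = 424734*(1 + 3 + 2*3**2) = 424734*(1 + 3 + 2*9) = 424734*(1 + 3 + 18) = 424734*22 = 9344148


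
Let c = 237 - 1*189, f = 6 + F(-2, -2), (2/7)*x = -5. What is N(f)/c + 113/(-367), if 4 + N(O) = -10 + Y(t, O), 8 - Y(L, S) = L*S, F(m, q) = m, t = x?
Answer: 1129/1101 ≈ 1.0254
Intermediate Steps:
x = -35/2 (x = (7/2)*(-5) = -35/2 ≈ -17.500)
t = -35/2 ≈ -17.500
Y(L, S) = 8 - L*S
f = 4 (f = 6 - 2 = 4)
c = 48 (c = 237 - 189 = 48)
N(O) = -6 + 35*O/2 (N(O) = -4 + (-10 + (8 - 1*(-35/2)*O)) = -4 + (-10 + (8 + 35*O/2)) = -4 + (-2 + 35*O/2) = -6 + 35*O/2)
N(f)/c + 113/(-367) = (-6 + (35/2)*4)/48 + 113/(-367) = (-6 + 70)*(1/48) + 113*(-1/367) = 64*(1/48) - 113/367 = 4/3 - 113/367 = 1129/1101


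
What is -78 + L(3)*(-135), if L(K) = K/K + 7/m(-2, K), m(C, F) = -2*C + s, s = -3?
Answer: -1158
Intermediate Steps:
m(C, F) = -3 - 2*C (m(C, F) = -2*C - 3 = -3 - 2*C)
L(K) = 8 (L(K) = K/K + 7/(-3 - 2*(-2)) = 1 + 7/(-3 + 4) = 1 + 7/1 = 1 + 7*1 = 1 + 7 = 8)
-78 + L(3)*(-135) = -78 + 8*(-135) = -78 - 1080 = -1158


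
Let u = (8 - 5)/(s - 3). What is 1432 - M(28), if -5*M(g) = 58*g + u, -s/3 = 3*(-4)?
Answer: 19325/11 ≈ 1756.8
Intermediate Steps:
s = 36 (s = -9*(-4) = -3*(-12) = 36)
u = 1/11 (u = (8 - 5)/(36 - 3) = 3/33 = 3*(1/33) = 1/11 ≈ 0.090909)
M(g) = -1/55 - 58*g/5 (M(g) = -(58*g + 1/11)/5 = -(1/11 + 58*g)/5 = -1/55 - 58*g/5)
1432 - M(28) = 1432 - (-1/55 - 58/5*28) = 1432 - (-1/55 - 1624/5) = 1432 - 1*(-3573/11) = 1432 + 3573/11 = 19325/11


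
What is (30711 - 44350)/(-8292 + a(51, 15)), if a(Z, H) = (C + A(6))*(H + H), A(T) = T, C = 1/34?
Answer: 231863/137889 ≈ 1.6815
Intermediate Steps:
C = 1/34 ≈ 0.029412
a(Z, H) = 205*H/17 (a(Z, H) = (1/34 + 6)*(H + H) = 205*(2*H)/34 = 205*H/17)
(30711 - 44350)/(-8292 + a(51, 15)) = (30711 - 44350)/(-8292 + (205/17)*15) = -13639/(-8292 + 3075/17) = -13639/(-137889/17) = -13639*(-17/137889) = 231863/137889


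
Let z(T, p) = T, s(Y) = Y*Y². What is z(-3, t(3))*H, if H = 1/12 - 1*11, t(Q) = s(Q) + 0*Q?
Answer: 131/4 ≈ 32.750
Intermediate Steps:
s(Y) = Y³
t(Q) = Q³ (t(Q) = Q³ + 0*Q = Q³ + 0 = Q³)
H = -131/12 (H = 1/12 - 11 = -131/12 ≈ -10.917)
z(-3, t(3))*H = -3*(-131/12) = 131/4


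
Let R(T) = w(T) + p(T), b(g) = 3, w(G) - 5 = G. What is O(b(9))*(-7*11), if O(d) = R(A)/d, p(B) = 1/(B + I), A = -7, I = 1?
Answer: 1001/18 ≈ 55.611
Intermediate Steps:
w(G) = 5 + G
p(B) = 1/(1 + B) (p(B) = 1/(B + 1) = 1/(1 + B))
R(T) = 5 + T + 1/(1 + T) (R(T) = (5 + T) + 1/(1 + T) = 5 + T + 1/(1 + T))
O(d) = -13/(6*d) (O(d) = ((1 + (1 - 7)*(5 - 7))/(1 - 7))/d = ((1 - 6*(-2))/(-6))/d = (-(1 + 12)/6)/d = (-⅙*13)/d = -13/(6*d))
O(b(9))*(-7*11) = (-13/6/3)*(-7*11) = -13/6*⅓*(-77) = -13/18*(-77) = 1001/18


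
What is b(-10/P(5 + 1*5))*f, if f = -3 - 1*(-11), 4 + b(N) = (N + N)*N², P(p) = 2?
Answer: -2032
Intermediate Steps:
b(N) = -4 + 2*N³ (b(N) = -4 + (N + N)*N² = -4 + (2*N)*N² = -4 + 2*N³)
f = 8 (f = -3 + 11 = 8)
b(-10/P(5 + 1*5))*f = (-4 + 2*(-10/2)³)*8 = (-4 + 2*(-10*½)³)*8 = (-4 + 2*(-5)³)*8 = (-4 + 2*(-125))*8 = (-4 - 250)*8 = -254*8 = -2032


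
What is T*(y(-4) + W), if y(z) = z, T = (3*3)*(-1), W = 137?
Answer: -1197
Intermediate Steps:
T = -9 (T = 9*(-1) = -9)
T*(y(-4) + W) = -9*(-4 + 137) = -9*133 = -1197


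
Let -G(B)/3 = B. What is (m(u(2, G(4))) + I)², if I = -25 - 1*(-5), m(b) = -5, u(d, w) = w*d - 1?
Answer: 625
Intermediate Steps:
G(B) = -3*B
u(d, w) = -1 + d*w (u(d, w) = d*w - 1 = -1 + d*w)
I = -20 (I = -25 + 5 = -20)
(m(u(2, G(4))) + I)² = (-5 - 20)² = (-25)² = 625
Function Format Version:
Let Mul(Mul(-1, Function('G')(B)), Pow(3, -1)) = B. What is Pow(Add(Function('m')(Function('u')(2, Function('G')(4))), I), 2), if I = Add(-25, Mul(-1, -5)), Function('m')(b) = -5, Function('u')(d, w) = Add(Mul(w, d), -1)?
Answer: 625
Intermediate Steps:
Function('G')(B) = Mul(-3, B)
Function('u')(d, w) = Add(-1, Mul(d, w)) (Function('u')(d, w) = Add(Mul(d, w), -1) = Add(-1, Mul(d, w)))
I = -20 (I = Add(-25, 5) = -20)
Pow(Add(Function('m')(Function('u')(2, Function('G')(4))), I), 2) = Pow(Add(-5, -20), 2) = Pow(-25, 2) = 625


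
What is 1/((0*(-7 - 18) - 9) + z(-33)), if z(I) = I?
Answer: -1/42 ≈ -0.023810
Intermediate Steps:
1/((0*(-7 - 18) - 9) + z(-33)) = 1/((0*(-7 - 18) - 9) - 33) = 1/((0*(-25) - 9) - 33) = 1/((0 - 9) - 33) = 1/(-9 - 33) = 1/(-42) = -1/42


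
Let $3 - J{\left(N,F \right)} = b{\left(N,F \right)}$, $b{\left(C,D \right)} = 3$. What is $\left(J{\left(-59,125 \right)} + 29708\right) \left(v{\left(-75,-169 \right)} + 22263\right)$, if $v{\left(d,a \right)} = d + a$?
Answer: $654140452$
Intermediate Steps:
$v{\left(d,a \right)} = a + d$
$J{\left(N,F \right)} = 0$ ($J{\left(N,F \right)} = 3 - 3 = 0$)
$\left(J{\left(-59,125 \right)} + 29708\right) \left(v{\left(-75,-169 \right)} + 22263\right) = \left(0 + 29708\right) \left(\left(-169 - 75\right) + 22263\right) = 29708 \left(-244 + 22263\right) = 29708 \cdot 22019 = 654140452$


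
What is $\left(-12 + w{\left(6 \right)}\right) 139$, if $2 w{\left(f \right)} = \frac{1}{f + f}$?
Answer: $- \frac{39893}{24} \approx -1662.2$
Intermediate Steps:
$w{\left(f \right)} = \frac{1}{4 f}$ ($w{\left(f \right)} = \frac{1}{2 \left(f + f\right)} = \frac{1}{2 \cdot 2 f} = \frac{\frac{1}{2} \frac{1}{f}}{2} = \frac{1}{4 f}$)
$\left(-12 + w{\left(6 \right)}\right) 139 = \left(-12 + \frac{1}{4 \cdot 6}\right) 139 = \left(-12 + \frac{1}{4} \cdot \frac{1}{6}\right) 139 = \left(-12 + \frac{1}{24}\right) 139 = \left(- \frac{287}{24}\right) 139 = - \frac{39893}{24}$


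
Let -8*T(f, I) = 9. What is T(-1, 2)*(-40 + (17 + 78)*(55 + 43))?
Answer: -41715/4 ≈ -10429.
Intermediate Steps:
T(f, I) = -9/8 (T(f, I) = -⅛*9 = -9/8)
T(-1, 2)*(-40 + (17 + 78)*(55 + 43)) = -9*(-40 + (17 + 78)*(55 + 43))/8 = -9*(-40 + 95*98)/8 = -9*(-40 + 9310)/8 = -9/8*9270 = -41715/4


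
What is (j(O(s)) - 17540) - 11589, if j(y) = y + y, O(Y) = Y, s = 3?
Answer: -29123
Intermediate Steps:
j(y) = 2*y
(j(O(s)) - 17540) - 11589 = (2*3 - 17540) - 11589 = (6 - 17540) - 11589 = -17534 - 11589 = -29123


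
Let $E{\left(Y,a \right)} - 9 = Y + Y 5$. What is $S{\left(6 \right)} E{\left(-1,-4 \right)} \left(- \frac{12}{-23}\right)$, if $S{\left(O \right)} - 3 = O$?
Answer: $\frac{324}{23} \approx 14.087$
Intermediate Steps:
$S{\left(O \right)} = 3 + O$
$E{\left(Y,a \right)} = 9 + 6 Y$ ($E{\left(Y,a \right)} = 9 + \left(Y + Y 5\right) = 9 + \left(Y + 5 Y\right) = 9 + 6 Y$)
$S{\left(6 \right)} E{\left(-1,-4 \right)} \left(- \frac{12}{-23}\right) = \left(3 + 6\right) \left(9 + 6 \left(-1\right)\right) \left(- \frac{12}{-23}\right) = 9 \left(9 - 6\right) \left(\left(-12\right) \left(- \frac{1}{23}\right)\right) = 9 \cdot 3 \cdot \frac{12}{23} = 27 \cdot \frac{12}{23} = \frac{324}{23}$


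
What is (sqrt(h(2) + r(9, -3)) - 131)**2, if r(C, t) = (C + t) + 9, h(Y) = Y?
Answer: (131 - sqrt(17))**2 ≈ 16098.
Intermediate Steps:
r(C, t) = 9 + C + t
(sqrt(h(2) + r(9, -3)) - 131)**2 = (sqrt(2 + (9 + 9 - 3)) - 131)**2 = (sqrt(2 + 15) - 131)**2 = (sqrt(17) - 131)**2 = (-131 + sqrt(17))**2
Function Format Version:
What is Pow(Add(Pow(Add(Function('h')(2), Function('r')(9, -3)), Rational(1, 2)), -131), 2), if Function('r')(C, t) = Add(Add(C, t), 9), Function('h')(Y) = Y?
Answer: Pow(Add(131, Mul(-1, Pow(17, Rational(1, 2)))), 2) ≈ 16098.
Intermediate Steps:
Function('r')(C, t) = Add(9, C, t)
Pow(Add(Pow(Add(Function('h')(2), Function('r')(9, -3)), Rational(1, 2)), -131), 2) = Pow(Add(Pow(Add(2, Add(9, 9, -3)), Rational(1, 2)), -131), 2) = Pow(Add(Pow(Add(2, 15), Rational(1, 2)), -131), 2) = Pow(Add(Pow(17, Rational(1, 2)), -131), 2) = Pow(Add(-131, Pow(17, Rational(1, 2))), 2)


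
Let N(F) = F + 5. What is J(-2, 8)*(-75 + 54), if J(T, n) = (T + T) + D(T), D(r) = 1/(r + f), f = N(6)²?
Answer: 1425/17 ≈ 83.823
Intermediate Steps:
N(F) = 5 + F
f = 121 (f = (5 + 6)² = 11² = 121)
D(r) = 1/(121 + r) (D(r) = 1/(r + 121) = 1/(121 + r))
J(T, n) = 1/(121 + T) + 2*T (J(T, n) = (T + T) + 1/(121 + T) = 2*T + 1/(121 + T) = 1/(121 + T) + 2*T)
J(-2, 8)*(-75 + 54) = ((1 + 2*(-2)*(121 - 2))/(121 - 2))*(-75 + 54) = ((1 + 2*(-2)*119)/119)*(-21) = ((1 - 476)/119)*(-21) = ((1/119)*(-475))*(-21) = -475/119*(-21) = 1425/17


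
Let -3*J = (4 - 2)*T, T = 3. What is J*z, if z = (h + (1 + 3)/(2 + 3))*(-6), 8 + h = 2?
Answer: -312/5 ≈ -62.400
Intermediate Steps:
h = -6 (h = -8 + 2 = -6)
z = 156/5 (z = (-6 + (1 + 3)/(2 + 3))*(-6) = (-6 + 4/5)*(-6) = (-6 + 4*(⅕))*(-6) = (-6 + ⅘)*(-6) = -26/5*(-6) = 156/5 ≈ 31.200)
J = -2 (J = -(4 - 2)*3/3 = -2*3/3 = -⅓*6 = -2)
J*z = -2*156/5 = -312/5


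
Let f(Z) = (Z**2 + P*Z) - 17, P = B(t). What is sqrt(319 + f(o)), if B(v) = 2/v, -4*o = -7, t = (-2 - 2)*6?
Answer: sqrt(10977)/6 ≈ 17.462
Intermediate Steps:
t = -24 (t = -4*6 = -24)
o = 7/4 (o = -1/4*(-7) = 7/4 ≈ 1.7500)
P = -1/12 (P = 2/(-24) = 2*(-1/24) = -1/12 ≈ -0.083333)
f(Z) = -17 + Z**2 - Z/12 (f(Z) = (Z**2 - Z/12) - 17 = -17 + Z**2 - Z/12)
sqrt(319 + f(o)) = sqrt(319 + (-17 + (7/4)**2 - 1/12*7/4)) = sqrt(319 + (-17 + 49/16 - 7/48)) = sqrt(319 - 169/12) = sqrt(3659/12) = sqrt(10977)/6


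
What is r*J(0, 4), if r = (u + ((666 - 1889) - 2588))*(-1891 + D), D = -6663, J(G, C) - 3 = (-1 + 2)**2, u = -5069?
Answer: 303838080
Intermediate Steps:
J(G, C) = 4 (J(G, C) = 3 + (-1 + 2)**2 = 3 + 1**2 = 3 + 1 = 4)
r = 75959520 (r = (-5069 + ((666 - 1889) - 2588))*(-1891 - 6663) = (-5069 + (-1223 - 2588))*(-8554) = (-5069 - 3811)*(-8554) = -8880*(-8554) = 75959520)
r*J(0, 4) = 75959520*4 = 303838080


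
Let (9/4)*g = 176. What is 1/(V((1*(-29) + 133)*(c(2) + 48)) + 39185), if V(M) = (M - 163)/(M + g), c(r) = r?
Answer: 47504/1861489573 ≈ 2.5519e-5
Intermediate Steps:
g = 704/9 (g = (4/9)*176 = 704/9 ≈ 78.222)
V(M) = (-163 + M)/(704/9 + M) (V(M) = (M - 163)/(M + 704/9) = (-163 + M)/(704/9 + M))
1/(V((1*(-29) + 133)*(c(2) + 48)) + 39185) = 1/(9*(-163 + (1*(-29) + 133)*(2 + 48))/(704 + 9*((1*(-29) + 133)*(2 + 48))) + 39185) = 1/(9*(-163 + (-29 + 133)*50)/(704 + 9*((-29 + 133)*50)) + 39185) = 1/(9*(-163 + 104*50)/(704 + 9*(104*50)) + 39185) = 1/(9*(-163 + 5200)/(704 + 9*5200) + 39185) = 1/(9*5037/(704 + 46800) + 39185) = 1/(9*5037/47504 + 39185) = 1/(9*(1/47504)*5037 + 39185) = 1/(45333/47504 + 39185) = 1/(1861489573/47504) = 47504/1861489573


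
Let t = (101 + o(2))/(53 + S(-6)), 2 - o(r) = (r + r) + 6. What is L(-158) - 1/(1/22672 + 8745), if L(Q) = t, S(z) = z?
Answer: 18437732029/9318532127 ≈ 1.9786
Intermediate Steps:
o(r) = -4 - 2*r (o(r) = 2 - ((r + r) + 6) = 2 - (2*r + 6) = 2 - (6 + 2*r) = 2 + (-6 - 2*r) = -4 - 2*r)
t = 93/47 (t = (101 + (-4 - 2*2))/(53 - 6) = (101 + (-4 - 4))/47 = (101 - 8)*(1/47) = 93*(1/47) = 93/47 ≈ 1.9787)
L(Q) = 93/47
L(-158) - 1/(1/22672 + 8745) = 93/47 - 1/(1/22672 + 8745) = 93/47 - 1/198266641/22672 = 93/47 - 1*22672/198266641 = 93/47 - 22672/198266641 = 18437732029/9318532127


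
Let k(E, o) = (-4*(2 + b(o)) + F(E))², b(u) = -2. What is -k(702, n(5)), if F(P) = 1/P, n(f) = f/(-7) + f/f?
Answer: -1/492804 ≈ -2.0292e-6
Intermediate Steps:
n(f) = 1 - f/7 (n(f) = f*(-⅐) + 1 = -f/7 + 1 = 1 - f/7)
F(P) = 1/P
k(E, o) = E⁻² (k(E, o) = (-4*(2 - 2) + 1/E)² = (-4*0 + 1/E)² = (0 + 1/E)² = (1/E)² = E⁻²)
-k(702, n(5)) = -1/702² = -1*1/492804 = -1/492804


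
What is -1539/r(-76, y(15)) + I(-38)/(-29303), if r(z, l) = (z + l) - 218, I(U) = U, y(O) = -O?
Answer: 15036353/3018209 ≈ 4.9819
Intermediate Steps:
r(z, l) = -218 + l + z (r(z, l) = (l + z) - 218 = -218 + l + z)
-1539/r(-76, y(15)) + I(-38)/(-29303) = -1539/(-218 - 1*15 - 76) - 38/(-29303) = -1539/(-218 - 15 - 76) - 38*(-1/29303) = -1539/(-309) + 38/29303 = -1539*(-1/309) + 38/29303 = 513/103 + 38/29303 = 15036353/3018209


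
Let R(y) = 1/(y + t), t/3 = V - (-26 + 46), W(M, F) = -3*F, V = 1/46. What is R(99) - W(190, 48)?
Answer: 258814/1797 ≈ 144.03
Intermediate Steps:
V = 1/46 ≈ 0.021739
t = -2757/46 (t = 3*(1/46 - (-26 + 46)) = 3*(1/46 - 1*20) = 3*(1/46 - 20) = 3*(-919/46) = -2757/46 ≈ -59.935)
R(y) = 1/(-2757/46 + y) (R(y) = 1/(y - 2757/46) = 1/(-2757/46 + y))
R(99) - W(190, 48) = 46/(-2757 + 46*99) - (-3)*48 = 46/(-2757 + 4554) - 1*(-144) = 46/1797 + 144 = 258814/1797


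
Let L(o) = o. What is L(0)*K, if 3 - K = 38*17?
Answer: 0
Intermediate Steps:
K = -643 (K = 3 - 38*17 = 3 - 1*646 = 3 - 646 = -643)
L(0)*K = 0*(-643) = 0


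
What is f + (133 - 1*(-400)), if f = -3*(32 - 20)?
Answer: 497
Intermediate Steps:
f = -36 (f = -3*12 = -36)
f + (133 - 1*(-400)) = -36 + (133 - 1*(-400)) = -36 + (133 + 400) = -36 + 533 = 497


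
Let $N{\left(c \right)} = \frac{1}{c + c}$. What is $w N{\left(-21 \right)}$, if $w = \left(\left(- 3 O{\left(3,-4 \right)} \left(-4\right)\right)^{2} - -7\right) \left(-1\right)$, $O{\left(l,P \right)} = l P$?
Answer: $\frac{20743}{42} \approx 493.88$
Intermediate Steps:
$O{\left(l,P \right)} = P l$
$N{\left(c \right)} = \frac{1}{2 c}$
$w = -20743$ ($w = \left(\left(- 3 \left(\left(-4\right) 3\right) \left(-4\right)\right)^{2} - -7\right) \left(-1\right) = \left(\left(\left(-3\right) \left(-12\right) \left(-4\right)\right)^{2} + 7\right) \left(-1\right) = \left(\left(36 \left(-4\right)\right)^{2} + 7\right) \left(-1\right) = \left(\left(-144\right)^{2} + 7\right) \left(-1\right) = \left(20736 + 7\right) \left(-1\right) = 20743 \left(-1\right) = -20743$)
$w N{\left(-21 \right)} = - 20743 \frac{1}{2 \left(-21\right)} = - 20743 \cdot \frac{1}{2} \left(- \frac{1}{21}\right) = \left(-20743\right) \left(- \frac{1}{42}\right) = \frac{20743}{42}$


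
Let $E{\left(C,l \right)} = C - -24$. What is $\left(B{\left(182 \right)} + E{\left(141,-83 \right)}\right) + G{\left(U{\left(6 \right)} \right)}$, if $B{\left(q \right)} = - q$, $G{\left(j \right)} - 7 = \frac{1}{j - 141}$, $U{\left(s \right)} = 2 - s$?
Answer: $- \frac{1451}{145} \approx -10.007$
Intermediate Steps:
$E{\left(C,l \right)} = 24 + C$ ($E{\left(C,l \right)} = C + 24 = 24 + C$)
$G{\left(j \right)} = 7 + \frac{1}{-141 + j}$ ($G{\left(j \right)} = 7 + \frac{1}{j - 141} = 7 + \frac{1}{-141 + j}$)
$\left(B{\left(182 \right)} + E{\left(141,-83 \right)}\right) + G{\left(U{\left(6 \right)} \right)} = \left(\left(-1\right) 182 + \left(24 + 141\right)\right) + \frac{-986 + 7 \left(2 - 6\right)}{-141 + \left(2 - 6\right)} = \left(-182 + 165\right) + \frac{-986 + 7 \left(2 - 6\right)}{-141 + \left(2 - 6\right)} = -17 + \frac{-986 + 7 \left(-4\right)}{-141 - 4} = -17 + \frac{-986 - 28}{-145} = -17 - - \frac{1014}{145} = -17 + \frac{1014}{145} = - \frac{1451}{145}$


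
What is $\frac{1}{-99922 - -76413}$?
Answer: $- \frac{1}{23509} \approx -4.2537 \cdot 10^{-5}$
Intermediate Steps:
$\frac{1}{-99922 - -76413} = \frac{1}{-99922 + 76413} = \frac{1}{-23509} = - \frac{1}{23509}$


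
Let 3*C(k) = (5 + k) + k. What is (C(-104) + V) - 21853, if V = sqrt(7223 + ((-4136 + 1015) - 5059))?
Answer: -65762/3 + I*sqrt(957) ≈ -21921.0 + 30.935*I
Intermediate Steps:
C(k) = 5/3 + 2*k/3 (C(k) = ((5 + k) + k)/3 = (5 + 2*k)/3 = 5/3 + 2*k/3)
V = I*sqrt(957) (V = sqrt(7223 + (-3121 - 5059)) = sqrt(7223 - 8180) = sqrt(-957) = I*sqrt(957) ≈ 30.935*I)
(C(-104) + V) - 21853 = ((5/3 + (2/3)*(-104)) + I*sqrt(957)) - 21853 = ((5/3 - 208/3) + I*sqrt(957)) - 21853 = (-203/3 + I*sqrt(957)) - 21853 = -65762/3 + I*sqrt(957)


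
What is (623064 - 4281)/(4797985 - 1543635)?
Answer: 56253/295850 ≈ 0.19014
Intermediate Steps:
(623064 - 4281)/(4797985 - 1543635) = 618783/3254350 = 618783*(1/3254350) = 56253/295850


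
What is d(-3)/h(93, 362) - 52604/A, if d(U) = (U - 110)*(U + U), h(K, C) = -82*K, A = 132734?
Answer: -40929313/84352457 ≈ -0.48522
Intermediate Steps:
d(U) = 2*U*(-110 + U) (d(U) = (-110 + U)*(2*U) = 2*U*(-110 + U))
d(-3)/h(93, 362) - 52604/A = (2*(-3)*(-110 - 3))/((-82*93)) - 52604/132734 = (2*(-3)*(-113))/(-7626) - 52604*1/132734 = 678*(-1/7626) - 26302/66367 = -113/1271 - 26302/66367 = -40929313/84352457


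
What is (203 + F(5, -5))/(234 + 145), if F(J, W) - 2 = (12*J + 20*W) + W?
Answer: 160/379 ≈ 0.42216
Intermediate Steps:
F(J, W) = 2 + 12*J + 21*W (F(J, W) = 2 + ((12*J + 20*W) + W) = 2 + (12*J + 21*W) = 2 + 12*J + 21*W)
(203 + F(5, -5))/(234 + 145) = (203 + (2 + 12*5 + 21*(-5)))/(234 + 145) = (203 + (2 + 60 - 105))/379 = (203 - 43)*(1/379) = 160*(1/379) = 160/379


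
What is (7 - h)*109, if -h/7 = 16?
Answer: 12971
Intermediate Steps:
h = -112 (h = -7*16 = -112)
(7 - h)*109 = (7 - 1*(-112))*109 = (7 + 112)*109 = 119*109 = 12971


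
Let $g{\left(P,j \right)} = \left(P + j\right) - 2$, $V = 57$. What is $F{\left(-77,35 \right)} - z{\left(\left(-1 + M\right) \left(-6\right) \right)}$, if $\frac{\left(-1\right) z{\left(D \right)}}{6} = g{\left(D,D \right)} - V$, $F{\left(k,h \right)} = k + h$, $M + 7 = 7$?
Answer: $-324$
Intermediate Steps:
$M = 0$ ($M = -7 + 7 = 0$)
$F{\left(k,h \right)} = h + k$
$g{\left(P,j \right)} = -2 + P + j$
$z{\left(D \right)} = 354 - 12 D$ ($z{\left(D \right)} = - 6 \left(\left(-2 + D + D\right) - 57\right) = - 6 \left(\left(-2 + 2 D\right) - 57\right) = - 6 \left(-59 + 2 D\right) = 354 - 12 D$)
$F{\left(-77,35 \right)} - z{\left(\left(-1 + M\right) \left(-6\right) \right)} = \left(35 - 77\right) - \left(354 - 12 \left(-1 + 0\right) \left(-6\right)\right) = -42 - \left(354 - 12 \left(\left(-1\right) \left(-6\right)\right)\right) = -42 - \left(354 - 72\right) = -42 - 282 = -324$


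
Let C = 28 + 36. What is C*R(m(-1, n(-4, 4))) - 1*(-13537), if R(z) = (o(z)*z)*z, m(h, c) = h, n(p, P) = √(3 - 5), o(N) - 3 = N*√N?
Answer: 13729 - 64*I ≈ 13729.0 - 64.0*I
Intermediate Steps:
o(N) = 3 + N^(3/2) (o(N) = 3 + N*√N = 3 + N^(3/2))
n(p, P) = I*√2 (n(p, P) = √(-2) = I*√2)
R(z) = z²*(3 + z^(3/2)) (R(z) = ((3 + z^(3/2))*z)*z = (z*(3 + z^(3/2)))*z = z²*(3 + z^(3/2)))
C = 64
C*R(m(-1, n(-4, 4))) - 1*(-13537) = 64*((-1)²*(3 + (-1)^(3/2))) - 1*(-13537) = 64*(1*(3 - I)) + 13537 = 64*(3 - I) + 13537 = (192 - 64*I) + 13537 = 13729 - 64*I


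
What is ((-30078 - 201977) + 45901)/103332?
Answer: -93077/51666 ≈ -1.8015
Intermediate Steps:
((-30078 - 201977) + 45901)/103332 = (-232055 + 45901)*(1/103332) = -186154*1/103332 = -93077/51666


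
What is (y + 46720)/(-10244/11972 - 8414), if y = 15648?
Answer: -186667424/25185663 ≈ -7.4117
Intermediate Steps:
(y + 46720)/(-10244/11972 - 8414) = (15648 + 46720)/(-10244/11972 - 8414) = 62368/(-10244*1/11972 - 8414) = 62368/(-2561/2993 - 8414) = 62368/(-25185663/2993) = 62368*(-2993/25185663) = -186667424/25185663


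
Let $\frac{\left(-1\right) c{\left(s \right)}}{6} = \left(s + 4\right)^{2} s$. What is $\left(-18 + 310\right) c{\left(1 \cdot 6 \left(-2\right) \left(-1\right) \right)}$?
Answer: $-5382144$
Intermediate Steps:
$c{\left(s \right)} = - 6 s \left(4 + s\right)^{2}$ ($c{\left(s \right)} = - 6 \left(s + 4\right)^{2} s = - 6 \left(4 + s\right)^{2} s = - 6 s \left(4 + s\right)^{2}$)
$\left(-18 + 310\right) c{\left(1 \cdot 6 \left(-2\right) \left(-1\right) \right)} = \left(-18 + 310\right) \left(- 6 \cdot 1 \cdot 6 \left(-2\right) \left(-1\right) \left(4 + 1 \cdot 6 \left(-2\right) \left(-1\right)\right)^{2}\right) = 292 \left(- 6 \cdot 1 \left(-12\right) \left(-1\right) \left(4 + 1 \left(-12\right) \left(-1\right)\right)^{2}\right) = 292 \left(- 6 \left(\left(-12\right) \left(-1\right)\right) \left(4 - -12\right)^{2}\right) = 292 \left(\left(-6\right) 12 \left(4 + 12\right)^{2}\right) = 292 \left(\left(-6\right) 12 \cdot 16^{2}\right) = 292 \left(\left(-6\right) 12 \cdot 256\right) = 292 \left(-18432\right) = -5382144$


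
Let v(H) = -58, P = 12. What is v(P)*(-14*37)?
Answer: 30044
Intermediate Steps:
v(P)*(-14*37) = -(-812)*37 = -58*(-518) = 30044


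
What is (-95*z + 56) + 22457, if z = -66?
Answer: 28783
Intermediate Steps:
(-95*z + 56) + 22457 = (-95*(-66) + 56) + 22457 = (6270 + 56) + 22457 = 6326 + 22457 = 28783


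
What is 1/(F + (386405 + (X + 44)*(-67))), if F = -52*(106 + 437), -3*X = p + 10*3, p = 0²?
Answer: 1/355891 ≈ 2.8098e-6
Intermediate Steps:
p = 0
X = -10 (X = -(0 + 10*3)/3 = -(0 + 30)/3 = -⅓*30 = -10)
F = -28236 (F = -52*543 = -28236)
1/(F + (386405 + (X + 44)*(-67))) = 1/(-28236 + (386405 + (-10 + 44)*(-67))) = 1/(-28236 + (386405 + 34*(-67))) = 1/(-28236 + (386405 - 2278)) = 1/(-28236 + 384127) = 1/355891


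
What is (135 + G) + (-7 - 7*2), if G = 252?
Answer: 366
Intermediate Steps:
(135 + G) + (-7 - 7*2) = (135 + 252) + (-7 - 7*2) = 387 + (-7 - 14) = 387 - 21 = 366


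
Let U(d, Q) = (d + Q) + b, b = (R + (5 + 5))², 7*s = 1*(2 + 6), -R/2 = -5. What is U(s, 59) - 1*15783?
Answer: -107260/7 ≈ -15323.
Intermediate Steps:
R = 10 (R = -2*(-5) = 10)
s = 8/7 (s = (1*(2 + 6))/7 = (1*8)/7 = (⅐)*8 = 8/7 ≈ 1.1429)
b = 400 (b = (10 + (5 + 5))² = (10 + 10)² = 20² = 400)
U(d, Q) = 400 + Q + d (U(d, Q) = (d + Q) + 400 = (Q + d) + 400 = 400 + Q + d)
U(s, 59) - 1*15783 = (400 + 59 + 8/7) - 1*15783 = 3221/7 - 15783 = -107260/7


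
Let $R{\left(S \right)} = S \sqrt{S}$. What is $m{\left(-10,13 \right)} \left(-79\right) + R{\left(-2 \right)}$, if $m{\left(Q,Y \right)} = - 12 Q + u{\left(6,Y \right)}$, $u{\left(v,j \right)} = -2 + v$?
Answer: $-9796 - 2 i \sqrt{2} \approx -9796.0 - 2.8284 i$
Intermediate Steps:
$R{\left(S \right)} = S^{\frac{3}{2}}$
$m{\left(Q,Y \right)} = 4 - 12 Q$ ($m{\left(Q,Y \right)} = - 12 Q + \left(-2 + 6\right) = - 12 Q + 4 = 4 - 12 Q$)
$m{\left(-10,13 \right)} \left(-79\right) + R{\left(-2 \right)} = \left(4 - -120\right) \left(-79\right) + \left(-2\right)^{\frac{3}{2}} = \left(4 + 120\right) \left(-79\right) - 2 i \sqrt{2} = 124 \left(-79\right) - 2 i \sqrt{2} = -9796 - 2 i \sqrt{2}$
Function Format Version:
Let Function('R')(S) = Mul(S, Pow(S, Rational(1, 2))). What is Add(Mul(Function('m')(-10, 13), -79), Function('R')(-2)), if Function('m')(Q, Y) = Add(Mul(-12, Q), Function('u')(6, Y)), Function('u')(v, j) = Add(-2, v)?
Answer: Add(-9796, Mul(-2, I, Pow(2, Rational(1, 2)))) ≈ Add(-9796.0, Mul(-2.8284, I))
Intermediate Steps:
Function('R')(S) = Pow(S, Rational(3, 2))
Function('m')(Q, Y) = Add(4, Mul(-12, Q)) (Function('m')(Q, Y) = Add(Mul(-12, Q), Add(-2, 6)) = Add(Mul(-12, Q), 4) = Add(4, Mul(-12, Q)))
Add(Mul(Function('m')(-10, 13), -79), Function('R')(-2)) = Add(Mul(Add(4, Mul(-12, -10)), -79), Pow(-2, Rational(3, 2))) = Add(Mul(Add(4, 120), -79), Mul(-2, I, Pow(2, Rational(1, 2)))) = Add(Mul(124, -79), Mul(-2, I, Pow(2, Rational(1, 2)))) = Add(-9796, Mul(-2, I, Pow(2, Rational(1, 2))))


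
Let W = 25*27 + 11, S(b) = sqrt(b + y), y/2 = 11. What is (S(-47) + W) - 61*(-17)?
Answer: 1723 + 5*I ≈ 1723.0 + 5.0*I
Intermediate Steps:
y = 22 (y = 2*11 = 22)
S(b) = sqrt(22 + b) (S(b) = sqrt(b + 22) = sqrt(22 + b))
W = 686 (W = 675 + 11 = 686)
(S(-47) + W) - 61*(-17) = (sqrt(22 - 47) + 686) - 61*(-17) = (sqrt(-25) + 686) + 1037 = (5*I + 686) + 1037 = (686 + 5*I) + 1037 = 1723 + 5*I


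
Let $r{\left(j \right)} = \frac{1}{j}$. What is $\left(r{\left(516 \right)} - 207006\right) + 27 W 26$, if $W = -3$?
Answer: $- \frac{107901791}{516} \approx -2.0911 \cdot 10^{5}$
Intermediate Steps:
$\left(r{\left(516 \right)} - 207006\right) + 27 W 26 = \left(\frac{1}{516} - 207006\right) + 27 \left(-3\right) 26 = \left(\frac{1}{516} - 207006\right) - 2106 = - \frac{106815095}{516} - 2106 = - \frac{107901791}{516}$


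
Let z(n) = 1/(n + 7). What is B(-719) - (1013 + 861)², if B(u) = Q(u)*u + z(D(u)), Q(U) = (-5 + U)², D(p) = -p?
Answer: -276166348919/726 ≈ -3.8039e+8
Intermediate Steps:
z(n) = 1/(7 + n)
B(u) = 1/(7 - u) + u*(-5 + u)² (B(u) = (-5 + u)²*u + 1/(7 - u) = u*(-5 + u)² + 1/(7 - u) = 1/(7 - u) + u*(-5 + u)²)
B(-719) - (1013 + 861)² = (-1 - 719*(-5 - 719)²*(-7 - 719))/(-7 - 719) - (1013 + 861)² = (-1 - 719*(-724)²*(-726))/(-726) - 1*1874² = -(-1 - 719*524176*(-726))/726 - 1*3511876 = -(-1 + 273616726944)/726 - 3511876 = -1/726*273616726943 - 3511876 = -273616726943/726 - 3511876 = -276166348919/726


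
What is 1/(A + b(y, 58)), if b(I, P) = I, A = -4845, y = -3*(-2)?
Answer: -1/4839 ≈ -0.00020665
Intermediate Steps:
y = 6
1/(A + b(y, 58)) = 1/(-4845 + 6) = 1/(-4839) = -1/4839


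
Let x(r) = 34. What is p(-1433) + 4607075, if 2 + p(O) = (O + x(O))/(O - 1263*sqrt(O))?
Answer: 7355661967345/1596602 - 1766937*I*sqrt(1433)/2287930666 ≈ 4.6071e+6 - 0.029235*I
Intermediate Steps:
p(O) = -2 + (34 + O)/(O - 1263*sqrt(O)) (p(O) = -2 + (O + 34)/(O - 1263*sqrt(O)) = -2 + (34 + O)/(O - 1263*sqrt(O)))
p(-1433) + 4607075 = (-34 - 1433 - 2526*I*sqrt(1433))/(-1*(-1433) + 1263*sqrt(-1433)) + 4607075 = (-34 - 1433 - 2526*I*sqrt(1433))/(1433 + 1263*(I*sqrt(1433))) + 4607075 = (-34 - 1433 - 2526*I*sqrt(1433))/(1433 + 1263*I*sqrt(1433)) + 4607075 = (-1467 - 2526*I*sqrt(1433))/(1433 + 1263*I*sqrt(1433)) + 4607075 = 4607075 + (-1467 - 2526*I*sqrt(1433))/(1433 + 1263*I*sqrt(1433))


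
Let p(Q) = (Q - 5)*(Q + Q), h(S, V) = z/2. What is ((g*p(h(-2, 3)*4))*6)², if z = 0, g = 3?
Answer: 0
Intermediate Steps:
h(S, V) = 0 (h(S, V) = 0/2 = 0*(½) = 0)
p(Q) = 2*Q*(-5 + Q) (p(Q) = (-5 + Q)*(2*Q) = 2*Q*(-5 + Q))
((g*p(h(-2, 3)*4))*6)² = ((3*(2*(0*4)*(-5 + 0*4)))*6)² = ((3*(2*0*(-5 + 0)))*6)² = ((3*(2*0*(-5)))*6)² = ((3*0)*6)² = (0*6)² = 0² = 0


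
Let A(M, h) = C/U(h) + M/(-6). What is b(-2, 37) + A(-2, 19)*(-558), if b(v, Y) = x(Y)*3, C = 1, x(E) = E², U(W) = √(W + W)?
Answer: 3921 - 279*√38/19 ≈ 3830.5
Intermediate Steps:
U(W) = √2*√W (U(W) = √(2*W) = √2*√W)
b(v, Y) = 3*Y² (b(v, Y) = Y²*3 = 3*Y²)
A(M, h) = -M/6 + √2/(2*√h) (A(M, h) = 1/(√2*√h) + M/(-6) = 1*(√2/(2*√h)) + M*(-⅙) = √2/(2*√h) - M/6 = -M/6 + √2/(2*√h))
b(-2, 37) + A(-2, 19)*(-558) = 3*37² + (-⅙*(-2) + √2/(2*√19))*(-558) = 3*1369 + (⅓ + √2*(√19/19)/2)*(-558) = 4107 + (⅓ + √38/38)*(-558) = 4107 + (-186 - 279*√38/19) = 3921 - 279*√38/19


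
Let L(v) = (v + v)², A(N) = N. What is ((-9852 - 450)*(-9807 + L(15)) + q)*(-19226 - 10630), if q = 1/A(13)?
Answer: -35614591930848/13 ≈ -2.7396e+12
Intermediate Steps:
L(v) = 4*v² (L(v) = (2*v)² = 4*v²)
q = 1/13 ≈ 0.076923
((-9852 - 450)*(-9807 + L(15)) + q)*(-19226 - 10630) = ((-9852 - 450)*(-9807 + 4*15²) + 1/13)*(-19226 - 10630) = (-10302*(-9807 + 4*225) + 1/13)*(-29856) = (-10302*(-9807 + 900) + 1/13)*(-29856) = (-10302*(-8907) + 1/13)*(-29856) = (91759914 + 1/13)*(-29856) = (1192878883/13)*(-29856) = -35614591930848/13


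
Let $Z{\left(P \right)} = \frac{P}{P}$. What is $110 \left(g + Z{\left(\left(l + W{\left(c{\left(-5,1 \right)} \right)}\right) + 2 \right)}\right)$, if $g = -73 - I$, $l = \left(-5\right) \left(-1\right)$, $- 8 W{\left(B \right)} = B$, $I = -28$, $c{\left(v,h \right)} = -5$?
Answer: $-4840$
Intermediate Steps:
$W{\left(B \right)} = - \frac{B}{8}$
$l = 5$
$g = -45$ ($g = -73 - -28 = -73 + 28 = -45$)
$Z{\left(P \right)} = 1$
$110 \left(g + Z{\left(\left(l + W{\left(c{\left(-5,1 \right)} \right)}\right) + 2 \right)}\right) = 110 \left(-45 + 1\right) = 110 \left(-44\right) = -4840$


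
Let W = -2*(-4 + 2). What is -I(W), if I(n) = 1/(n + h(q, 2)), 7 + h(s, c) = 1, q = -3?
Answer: ½ ≈ 0.50000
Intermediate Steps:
h(s, c) = -6 (h(s, c) = -7 + 1 = -6)
W = 4 (W = -2*(-2) = 4)
I(n) = 1/(-6 + n) (I(n) = 1/(n - 6) = 1/(-6 + n))
-I(W) = -1/(-6 + 4) = -1/(-2) = -1*(-½) = ½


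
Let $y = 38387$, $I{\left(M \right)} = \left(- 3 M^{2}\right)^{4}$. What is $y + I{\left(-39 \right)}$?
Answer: $433512750137348$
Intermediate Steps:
$I{\left(M \right)} = 81 M^{8}$
$y + I{\left(-39 \right)} = 38387 + 81 \left(-39\right)^{8} = 38387 + 81 \cdot 5352009260481 = 38387 + 433512750098961 = 433512750137348$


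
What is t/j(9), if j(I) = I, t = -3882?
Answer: -1294/3 ≈ -431.33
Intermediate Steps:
t/j(9) = -3882/9 = -3882*⅑ = -1294/3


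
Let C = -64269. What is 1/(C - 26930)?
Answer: -1/91199 ≈ -1.0965e-5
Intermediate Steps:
1/(C - 26930) = 1/(-64269 - 26930) = 1/(-91199) = -1/91199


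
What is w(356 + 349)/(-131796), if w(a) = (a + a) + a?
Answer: -235/14644 ≈ -0.016048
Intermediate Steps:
w(a) = 3*a (w(a) = 2*a + a = 3*a)
w(356 + 349)/(-131796) = (3*(356 + 349))/(-131796) = (3*705)*(-1/131796) = 2115*(-1/131796) = -235/14644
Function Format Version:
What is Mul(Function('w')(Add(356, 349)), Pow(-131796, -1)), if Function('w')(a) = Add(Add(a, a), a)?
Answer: Rational(-235, 14644) ≈ -0.016048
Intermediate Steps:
Function('w')(a) = Mul(3, a) (Function('w')(a) = Add(Mul(2, a), a) = Mul(3, a))
Mul(Function('w')(Add(356, 349)), Pow(-131796, -1)) = Mul(Mul(3, Add(356, 349)), Pow(-131796, -1)) = Mul(Mul(3, 705), Rational(-1, 131796)) = Mul(2115, Rational(-1, 131796)) = Rational(-235, 14644)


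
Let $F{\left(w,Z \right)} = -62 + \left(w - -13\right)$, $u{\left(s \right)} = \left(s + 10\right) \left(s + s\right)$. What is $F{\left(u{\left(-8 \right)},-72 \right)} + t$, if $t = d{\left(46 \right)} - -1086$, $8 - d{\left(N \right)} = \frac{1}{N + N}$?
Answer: $\frac{93195}{92} \approx 1013.0$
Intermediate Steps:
$u{\left(s \right)} = 2 s \left(10 + s\right)$ ($u{\left(s \right)} = \left(10 + s\right) 2 s = 2 s \left(10 + s\right)$)
$d{\left(N \right)} = 8 - \frac{1}{2 N}$ ($d{\left(N \right)} = 8 - \frac{1}{N + N} = 8 - \frac{1}{2 N}$)
$F{\left(w,Z \right)} = -49 + w$ ($F{\left(w,Z \right)} = -62 + \left(w + 13\right) = -62 + \left(13 + w\right) = -49 + w$)
$t = \frac{100647}{92}$ ($t = \left(8 - \frac{1}{2 \cdot 46}\right) - -1086 = \left(8 - \frac{1}{92}\right) + 1086 = \frac{735}{92} + 1086 = \frac{100647}{92} \approx 1094.0$)
$F{\left(u{\left(-8 \right)},-72 \right)} + t = \left(-49 + 2 \left(-8\right) \left(10 - 8\right)\right) + \frac{100647}{92} = \left(-49 + 2 \left(-8\right) 2\right) + \frac{100647}{92} = \left(-49 - 32\right) + \frac{100647}{92} = -81 + \frac{100647}{92} = \frac{93195}{92}$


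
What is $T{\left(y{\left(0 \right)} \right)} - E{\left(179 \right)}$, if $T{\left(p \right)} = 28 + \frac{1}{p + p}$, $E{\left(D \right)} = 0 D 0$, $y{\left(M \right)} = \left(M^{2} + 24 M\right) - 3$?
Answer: $\frac{167}{6} \approx 27.833$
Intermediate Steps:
$y{\left(M \right)} = -3 + M^{2} + 24 M$
$E{\left(D \right)} = 0$ ($E{\left(D \right)} = 0 \cdot 0 = 0$)
$T{\left(p \right)} = 28 + \frac{1}{2 p}$
$T{\left(y{\left(0 \right)} \right)} - E{\left(179 \right)} = \left(28 + \frac{1}{2 \left(-3 + 0^{2} + 24 \cdot 0\right)}\right) - 0 = \left(28 + \frac{1}{2 \left(-3 + 0 + 0\right)}\right) + 0 = \left(28 + \frac{1}{2 \left(-3\right)}\right) + 0 = \left(28 + \frac{1}{2} \left(- \frac{1}{3}\right)\right) + 0 = \left(28 - \frac{1}{6}\right) + 0 = \frac{167}{6} + 0 = \frac{167}{6}$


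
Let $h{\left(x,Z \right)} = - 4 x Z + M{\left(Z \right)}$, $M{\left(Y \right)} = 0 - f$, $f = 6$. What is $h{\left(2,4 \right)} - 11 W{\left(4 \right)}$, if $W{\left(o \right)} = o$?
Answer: $-82$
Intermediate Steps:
$M{\left(Y \right)} = -6$ ($M{\left(Y \right)} = 0 - 6 = -6$)
$h{\left(x,Z \right)} = -6 - 4 Z x$ ($h{\left(x,Z \right)} = - 4 x Z - 6 = - 4 Z x - 6 = -6 - 4 Z x$)
$h{\left(2,4 \right)} - 11 W{\left(4 \right)} = \left(-6 - 16 \cdot 2\right) - 44 = \left(-6 - 32\right) - 44 = -38 - 44 = -82$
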